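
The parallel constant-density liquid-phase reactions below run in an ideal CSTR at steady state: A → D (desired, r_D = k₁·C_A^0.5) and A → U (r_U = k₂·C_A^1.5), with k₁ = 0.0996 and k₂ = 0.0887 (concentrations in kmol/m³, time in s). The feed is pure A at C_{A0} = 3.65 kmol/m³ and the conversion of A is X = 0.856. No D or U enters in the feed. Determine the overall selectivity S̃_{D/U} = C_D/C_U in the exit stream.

Exit C_A = C_{A0}(1−X) = 3.65×0.144 = 0.5256 kmol/m³.
Rates in a CSTR are evaluated at the outlet concentration: r_D = 0.0996×0.5256^0.5 = 0.07221, r_U = 0.0887×0.5256^1.5 = 0.03380.
Overall selectivity = C_D/C_U = r_Dτ/(r_Uτ) = r_D/r_U = 2.14.

2.14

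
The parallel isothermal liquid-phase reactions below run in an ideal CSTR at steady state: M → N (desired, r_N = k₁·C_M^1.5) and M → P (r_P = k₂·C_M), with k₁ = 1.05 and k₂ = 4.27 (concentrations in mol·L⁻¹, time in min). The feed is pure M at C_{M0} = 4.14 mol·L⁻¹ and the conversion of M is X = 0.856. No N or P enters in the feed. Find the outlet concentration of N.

0.565 mol·L⁻¹

Exit C_M = C_{M0}(1−X) = 4.14×0.144 = 0.5962 mol·L⁻¹.
Rates in a CSTR are evaluated at the outlet concentration: r_N = 1.05×0.5962^1.5 = 0.4833, r_P = 4.27×0.5962 = 2.546.
Fraction of consumed M going to N: r_N/(r_N+r_P) = 0.1596.
C_N = 0.1596·C_{M0}·X = 0.1596×4.14×0.856 = 0.565 mol·L⁻¹.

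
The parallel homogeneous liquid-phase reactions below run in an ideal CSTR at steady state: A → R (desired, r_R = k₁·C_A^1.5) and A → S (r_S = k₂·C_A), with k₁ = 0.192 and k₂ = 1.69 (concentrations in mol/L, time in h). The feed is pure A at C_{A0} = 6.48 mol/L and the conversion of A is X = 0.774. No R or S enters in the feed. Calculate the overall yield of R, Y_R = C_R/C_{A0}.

0.0936

Exit C_A = C_{A0}(1−X) = 6.48×0.226 = 1.464 mol/L.
Rates in a CSTR are evaluated at the outlet concentration: r_R = 0.192×1.464^1.5 = 0.3403, r_S = 1.69×1.464 = 2.475.
Fraction of consumed A going to R: r_R/(r_R+r_S) = 0.1209.
C_R = 0.1209·C_{A0}·X = 0.1209×6.48×0.774 = 0.606 mol/L; Y_R = C_R/C_{A0} = 0.0936.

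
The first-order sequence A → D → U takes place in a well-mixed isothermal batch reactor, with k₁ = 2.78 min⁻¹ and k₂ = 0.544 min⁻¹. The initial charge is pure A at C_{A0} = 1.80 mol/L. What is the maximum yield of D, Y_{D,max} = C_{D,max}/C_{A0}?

0.672

For a first-order series the maximum intermediate yield is C_{D,max}/C_{A0} = (k₁/k₂)^[k₂/(k₂−k₁)].
= (2.78/0.544)^(0.544/(0.544−2.78)) = (5.110)^(-0.2433) = 0.6724.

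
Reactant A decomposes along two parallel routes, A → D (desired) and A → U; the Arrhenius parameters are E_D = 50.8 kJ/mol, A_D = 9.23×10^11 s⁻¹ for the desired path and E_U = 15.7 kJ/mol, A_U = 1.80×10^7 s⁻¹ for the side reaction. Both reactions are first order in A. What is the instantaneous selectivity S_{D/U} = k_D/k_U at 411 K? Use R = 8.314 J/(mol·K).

1.77

With equal orders, S_{D/U} = k_D/k_U = (A_D/A_U)·exp[(E_U−E_D)/(RT)].
(E_U−E_D)/(RT) = (15.7−50.8)×10³/(8.314×411) = -35100/3417 = -10.27.
k_D/k_U = (9.23×10^11/1.80×10^7)·exp(-10.27) = 51278 × 3.459×10^-5 = 1.77.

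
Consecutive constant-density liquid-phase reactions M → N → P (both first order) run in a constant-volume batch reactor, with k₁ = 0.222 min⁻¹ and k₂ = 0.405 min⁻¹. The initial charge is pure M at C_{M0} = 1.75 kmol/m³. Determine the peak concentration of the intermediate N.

0.463 kmol/m³

Evaluating C_N at t_opt = ln(k₂/k₁)/(k₂−k₁) gives C_{N,max}/C_{M0} = (k₁/k₂)^[k₂/(k₂−k₁)].
= (0.222/0.405)^(0.405/(0.405−0.222)) = (0.5481)^(2.213) = 0.2643.
C_{N,max} = 0.2643×1.75 = 0.463 kmol/m³.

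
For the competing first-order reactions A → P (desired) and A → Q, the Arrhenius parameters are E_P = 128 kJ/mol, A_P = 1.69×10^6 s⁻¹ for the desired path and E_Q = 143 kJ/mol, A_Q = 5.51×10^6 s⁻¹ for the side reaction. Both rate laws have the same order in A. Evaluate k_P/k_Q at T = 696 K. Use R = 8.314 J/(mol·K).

4.10

Since both paths have the same order in A, the concentration cancels and S_{P/Q} = k_P/k_Q = (A_P/A_Q)·exp[(E_Q−E_P)/(RT)].
(E_Q−E_P)/(RT) = (143−128)×10³/(8.314×696) = 15000/5787 = 2.592.
k_P/k_Q = (1.69×10^6/5.51×10^6)·exp(2.592) = 0.3067 × 13.36 = 4.10.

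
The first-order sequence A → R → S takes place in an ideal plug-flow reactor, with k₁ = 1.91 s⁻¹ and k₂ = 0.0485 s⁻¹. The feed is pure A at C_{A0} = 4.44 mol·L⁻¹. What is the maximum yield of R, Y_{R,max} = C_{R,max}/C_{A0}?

At the optimum, C_{R,max}/C_{A0} = (k₁/k₂)^[k₂/(k₂−k₁)].
= (1.91/0.0485)^(0.0485/(0.0485−1.91)) = (39.38)^(-0.02605) = 0.9087.

0.909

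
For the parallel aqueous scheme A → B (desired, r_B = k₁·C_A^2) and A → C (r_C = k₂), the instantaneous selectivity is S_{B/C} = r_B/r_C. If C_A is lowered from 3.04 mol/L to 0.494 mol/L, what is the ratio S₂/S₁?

S_{B/C} = (k₁/k₂)·C_A^2, so S₂/S₁ = (C_{A,2}/C_{A,1})^2.
= (0.494/3.04)^2 = (0.1625)^2 = 0.0264.
Selectivity toward B falls as C_A falls — high-concentration operation is favoured.

0.0264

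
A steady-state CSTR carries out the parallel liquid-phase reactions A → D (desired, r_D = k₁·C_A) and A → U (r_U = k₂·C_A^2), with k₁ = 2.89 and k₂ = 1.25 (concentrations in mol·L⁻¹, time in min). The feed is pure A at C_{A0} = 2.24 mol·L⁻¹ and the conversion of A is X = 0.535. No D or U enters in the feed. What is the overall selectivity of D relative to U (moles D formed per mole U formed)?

Exit C_A = C_{A0}(1−X) = 2.24×0.465 = 1.042 mol·L⁻¹.
Rates in a CSTR are evaluated at the outlet concentration: r_D = 2.89×1.042 = 3.010, r_U = 1.25×1.042^2 = 1.356.
Overall selectivity = C_D/C_U = r_Dτ/(r_Uτ) = r_D/r_U = 2.22.

2.22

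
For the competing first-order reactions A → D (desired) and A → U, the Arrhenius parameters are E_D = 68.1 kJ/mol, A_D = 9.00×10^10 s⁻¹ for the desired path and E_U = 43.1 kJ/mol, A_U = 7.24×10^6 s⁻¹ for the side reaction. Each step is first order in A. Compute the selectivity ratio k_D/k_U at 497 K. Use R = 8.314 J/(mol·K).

Since both paths have the same order in A, the concentration cancels and S_{D/U} = k_D/k_U = (A_D/A_U)·exp[(E_U−E_D)/(RT)].
(E_U−E_D)/(RT) = (43.1−68.1)×10³/(8.314×497) = -25000/4132 = -6.050.
k_D/k_U = (9.00×10^10/7.24×10^6)·exp(-6.050) = 12431 × 0.002357 = 29.3.
Since E_D > E_U, raising the temperature improves selectivity toward D.

29.3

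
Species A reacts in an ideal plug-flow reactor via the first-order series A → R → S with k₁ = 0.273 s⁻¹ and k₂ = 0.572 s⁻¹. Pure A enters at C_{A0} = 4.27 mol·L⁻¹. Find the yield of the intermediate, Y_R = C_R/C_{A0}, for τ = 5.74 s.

For first-order series with pure A initially, C_R(τ) = k₁C_{A0}/(k₂−k₁)·(e^(−k₁τ) − e^(−k₂τ)).
e^(−k₁τ) = e^(−0.273×5.74) = e^(−1.567) = 0.2087; e^(−k₂τ) = e^(−3.283) = 0.03751.
C_R = 0.273×4.27/(0.572−0.273) × (0.2087−0.03751) = 3.899×0.1712 = 0.6673 mol·L⁻¹.
Y_R = C_R/C_{A0} = 0.6673/4.27 = 0.156.

0.156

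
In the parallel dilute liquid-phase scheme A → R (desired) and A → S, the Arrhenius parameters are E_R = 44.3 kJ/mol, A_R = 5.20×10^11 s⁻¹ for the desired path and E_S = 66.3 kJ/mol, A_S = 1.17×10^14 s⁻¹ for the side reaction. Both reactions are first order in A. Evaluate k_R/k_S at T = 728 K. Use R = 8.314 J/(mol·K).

k_R/k_S = (A_R/A_S)·exp[−(E_R−E_S)/(RT)] = (A_R/A_S)·exp[(E_S−E_R)/(RT)].
(E_S−E_R)/(RT) = (66.3−44.3)×10³/(8.314×728) = 22000/6053 = 3.635.
k_R/k_S = (5.20×10^11/1.17×10^14)·exp(3.635) = 0.004444 × 37.89 = 0.168.
Since E_R < E_S, lowering the temperature improves selectivity toward R.

0.168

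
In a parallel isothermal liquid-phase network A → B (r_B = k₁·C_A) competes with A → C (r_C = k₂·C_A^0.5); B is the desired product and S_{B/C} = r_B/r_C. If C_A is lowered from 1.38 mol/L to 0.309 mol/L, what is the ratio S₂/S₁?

0.473

S_{B/C} = (k₁/k₂)·C_A^0.5, so S₂/S₁ = (C_{A,2}/C_{A,1})^0.5.
= (0.309/1.38)^0.5 = (0.2239)^0.5 = 0.473.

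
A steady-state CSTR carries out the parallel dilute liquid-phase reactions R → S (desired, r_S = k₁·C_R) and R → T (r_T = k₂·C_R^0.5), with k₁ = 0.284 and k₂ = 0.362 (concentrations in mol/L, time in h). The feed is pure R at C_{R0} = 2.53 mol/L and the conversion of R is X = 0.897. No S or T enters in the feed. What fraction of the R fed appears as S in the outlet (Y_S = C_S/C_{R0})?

Exit C_R = C_{R0}(1−X) = 2.53×0.103 = 0.2606 mol/L.
Rates in a CSTR are evaluated at the outlet concentration: r_S = 0.284×0.2606 = 0.07401, r_T = 0.362×0.2606^0.5 = 0.1848.
Fraction of consumed R going to S: r_S/(r_S+r_T) = 0.2860.
C_S = 0.2860·C_{R0}·X = 0.2860×2.53×0.897 = 0.649 mol/L; Y_S = C_S/C_{R0} = 0.257.

0.257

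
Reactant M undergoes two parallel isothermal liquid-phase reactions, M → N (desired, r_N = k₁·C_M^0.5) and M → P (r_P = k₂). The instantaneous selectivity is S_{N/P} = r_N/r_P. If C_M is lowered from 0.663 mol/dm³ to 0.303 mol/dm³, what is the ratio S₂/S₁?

S_{N/P} = (k₁/k₂)·C_M^0.5, so S₂/S₁ = (C_{M,2}/C_{M,1})^0.5.
= (0.303/0.663)^0.5 = (0.4570)^0.5 = 0.676.
Selectivity toward N falls as C_M falls — high-concentration operation is favoured.

0.676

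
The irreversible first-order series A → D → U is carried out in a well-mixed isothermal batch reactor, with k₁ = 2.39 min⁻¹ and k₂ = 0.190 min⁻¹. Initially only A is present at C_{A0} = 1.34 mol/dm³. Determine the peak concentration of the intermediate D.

At the optimum, C_{D,max}/C_{A0} = (k₁/k₂)^[k₂/(k₂−k₁)].
= (2.39/0.190)^(0.190/(0.190−2.39)) = (12.58)^(-0.08636) = 0.8036.
C_{D,max} = 0.8036×1.34 = 1.08 mol/dm³.

1.08 mol/dm³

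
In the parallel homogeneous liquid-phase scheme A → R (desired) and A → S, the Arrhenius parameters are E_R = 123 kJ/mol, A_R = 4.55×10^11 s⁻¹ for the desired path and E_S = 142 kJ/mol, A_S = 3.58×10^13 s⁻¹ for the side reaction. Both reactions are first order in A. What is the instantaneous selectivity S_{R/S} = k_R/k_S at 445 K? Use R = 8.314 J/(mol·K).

With equal orders, S_{R/S} = k_R/k_S = (A_R/A_S)·exp[(E_S−E_R)/(RT)].
(E_S−E_R)/(RT) = (142−123)×10³/(8.314×445) = 19000/3700 = 5.136.
k_R/k_S = (4.55×10^11/3.58×10^13)·exp(5.136) = 0.01271 × 170.0 = 2.16.
Since E_R < E_S, lowering the temperature improves selectivity toward R.

2.16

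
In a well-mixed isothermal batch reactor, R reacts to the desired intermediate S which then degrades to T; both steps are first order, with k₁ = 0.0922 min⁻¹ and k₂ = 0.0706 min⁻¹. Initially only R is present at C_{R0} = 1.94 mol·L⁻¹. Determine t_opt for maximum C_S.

Setting dC_S/dt = 0 gives t_opt = ln(k₂/k₁)/(k₂−k₁).
= ln(0.0706/0.0922)/(0.0706−0.0922) = ln(0.7657)/-0.02160 = -0.2669/-0.02160 = 12.4 min.

12.4 min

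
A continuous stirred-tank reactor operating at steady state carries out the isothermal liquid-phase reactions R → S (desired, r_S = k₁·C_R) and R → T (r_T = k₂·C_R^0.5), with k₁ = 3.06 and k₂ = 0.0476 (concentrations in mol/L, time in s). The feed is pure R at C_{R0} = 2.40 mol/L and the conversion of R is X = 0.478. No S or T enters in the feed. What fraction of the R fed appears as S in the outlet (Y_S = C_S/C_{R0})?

Exit C_R = C_{R0}(1−X) = 2.40×0.522 = 1.253 mol/L.
In a CSTR the entire volume is at exit conditions, so r_S = 3.06×1.253 = 3.834 and r_T = 0.0476×1.253^0.5 = 0.05328.
Fraction of consumed R going to S: r_S/(r_S+r_T) = 0.9863.
C_S = 0.9863·C_{R0}·X = 0.9863×2.40×0.478 = 1.13 mol/L; Y_S = C_S/C_{R0} = 0.471.

0.471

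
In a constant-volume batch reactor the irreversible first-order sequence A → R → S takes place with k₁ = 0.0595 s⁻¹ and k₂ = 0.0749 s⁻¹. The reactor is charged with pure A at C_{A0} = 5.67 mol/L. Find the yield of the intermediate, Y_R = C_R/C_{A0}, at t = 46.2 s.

0.126

For first-order series with pure A initially, C_R(t) = k₁C_{A0}/(k₂−k₁)·(e^(−k₁t) − e^(−k₂t)).
e^(−k₁t) = e^(−0.0595×46.2) = e^(−2.749) = 0.06400; e^(−k₂t) = e^(−3.460) = 0.03142.
C_R = 0.0595×5.67/(0.0749−0.0595) × (0.06400−0.03142) = 21.91×0.03258 = 0.7137 mol/L.
Y_R = C_R/C_{A0} = 0.7137/5.67 = 0.126.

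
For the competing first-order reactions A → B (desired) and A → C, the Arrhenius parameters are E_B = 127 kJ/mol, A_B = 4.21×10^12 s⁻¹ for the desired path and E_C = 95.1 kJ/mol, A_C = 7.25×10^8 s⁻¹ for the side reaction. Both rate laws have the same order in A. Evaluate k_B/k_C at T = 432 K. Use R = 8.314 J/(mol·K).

0.807

With equal orders, S_{B/C} = k_B/k_C = (A_B/A_C)·exp[(E_C−E_B)/(RT)].
(E_C−E_B)/(RT) = (95.1−127)×10³/(8.314×432) = -31900/3592 = -8.882.
k_B/k_C = (4.21×10^12/7.25×10^8)·exp(-8.882) = 5807 × 1.389×10^-4 = 0.807.
Since E_B > E_C, raising the temperature improves selectivity toward B.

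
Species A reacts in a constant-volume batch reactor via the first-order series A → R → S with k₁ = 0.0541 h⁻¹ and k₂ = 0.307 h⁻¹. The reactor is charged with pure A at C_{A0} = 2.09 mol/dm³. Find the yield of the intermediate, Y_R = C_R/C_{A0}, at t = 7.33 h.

0.121

Solving the coupled first-order balances gives C_R(t) = [k₁/(k₂−k₁)]·C_{A0}·(e^(−k₁t) − e^(−k₂t)).
e^(−k₁t) = e^(−0.0541×7.33) = e^(−0.3966) = 0.6726; e^(−k₂t) = e^(−2.250) = 0.1054.
C_R = 0.0541×2.09/(0.307−0.0541) × (0.6726−0.1054) = 0.4471×0.5673 = 0.2536 mol/dm³.
Y_R = C_R/C_{A0} = 0.2536/2.09 = 0.121.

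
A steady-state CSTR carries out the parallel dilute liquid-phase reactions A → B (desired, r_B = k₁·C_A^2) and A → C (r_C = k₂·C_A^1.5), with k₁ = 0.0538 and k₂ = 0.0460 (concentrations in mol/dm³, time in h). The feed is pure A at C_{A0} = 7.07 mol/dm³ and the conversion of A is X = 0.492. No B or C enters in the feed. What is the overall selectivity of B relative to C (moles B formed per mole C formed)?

2.22

Exit C_A = C_{A0}(1−X) = 7.07×0.508 = 3.592 mol/dm³.
Rates in a CSTR are evaluated at the outlet concentration: r_B = 0.0538×3.592^2 = 0.6940, r_C = 0.0460×3.592^1.5 = 0.3131.
Overall selectivity = C_B/C_C = r_Bτ/(r_Cτ) = r_B/r_C = 2.22.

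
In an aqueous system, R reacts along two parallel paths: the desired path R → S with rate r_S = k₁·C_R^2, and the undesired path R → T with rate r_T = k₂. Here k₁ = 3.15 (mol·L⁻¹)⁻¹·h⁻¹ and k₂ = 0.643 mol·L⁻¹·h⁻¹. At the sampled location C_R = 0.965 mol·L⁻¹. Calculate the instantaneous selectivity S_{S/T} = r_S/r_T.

4.56

S_{S/T} = r_S/r_T = (k₁·C_R^2)/(k₂) = (k₁/k₂)·C_R^2.
= (3.15×0.9650^2) / (0.643) = 2.933/0.6430 = 4.56.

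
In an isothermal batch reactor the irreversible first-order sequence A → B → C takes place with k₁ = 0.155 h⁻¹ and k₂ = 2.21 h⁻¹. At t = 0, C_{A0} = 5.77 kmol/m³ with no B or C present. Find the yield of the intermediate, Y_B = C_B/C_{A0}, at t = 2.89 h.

The intermediate concentration in a first-order A→B→C sequence is C_B = k₁C_{A0}(e^(−k₁t) − e^(−k₂t))/(k₂−k₁).
e^(−k₁t) = e^(−0.155×2.89) = e^(−0.4480) = 0.6389; e^(−k₂t) = e^(−6.387) = 0.001683.
C_B = 0.155×5.77/(2.21−0.155) × (0.6389−0.001683) = 0.4352×0.6373 = 0.2773 kmol/m³.
Y_B = C_B/C_{A0} = 0.2773/5.77 = 0.0481.

0.0481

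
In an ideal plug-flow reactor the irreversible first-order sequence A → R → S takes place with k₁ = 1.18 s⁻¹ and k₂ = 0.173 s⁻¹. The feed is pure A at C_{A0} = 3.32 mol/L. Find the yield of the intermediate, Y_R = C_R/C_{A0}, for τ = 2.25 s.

For first-order series with pure A initially, C_R(τ) = k₁C_{A0}/(k₂−k₁)·(e^(−k₁τ) − e^(−k₂τ)).
e^(−k₁τ) = e^(−1.18×2.25) = e^(−2.655) = 0.07030; e^(−k₂τ) = e^(−0.3892) = 0.6776.
C_R = 1.18×3.32/(0.173−1.18) × (0.07030−0.6776) = (-3.890)×(-0.6073) = 2.362 mol/L.
Y_R = C_R/C_{A0} = 2.362/3.32 = 0.712.

0.712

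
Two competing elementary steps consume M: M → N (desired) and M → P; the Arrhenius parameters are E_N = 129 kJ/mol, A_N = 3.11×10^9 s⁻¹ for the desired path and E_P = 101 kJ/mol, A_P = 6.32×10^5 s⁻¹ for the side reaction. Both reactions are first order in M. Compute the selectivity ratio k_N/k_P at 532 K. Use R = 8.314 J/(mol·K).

With equal orders, S_{N/P} = k_N/k_P = (A_N/A_P)·exp[(E_P−E_N)/(RT)].
(E_P−E_N)/(RT) = (101−129)×10³/(8.314×532) = -28000/4423 = -6.330.
k_N/k_P = (3.11×10^9/6.32×10^5)·exp(-6.330) = 4921 × 0.001781 = 8.77.

8.77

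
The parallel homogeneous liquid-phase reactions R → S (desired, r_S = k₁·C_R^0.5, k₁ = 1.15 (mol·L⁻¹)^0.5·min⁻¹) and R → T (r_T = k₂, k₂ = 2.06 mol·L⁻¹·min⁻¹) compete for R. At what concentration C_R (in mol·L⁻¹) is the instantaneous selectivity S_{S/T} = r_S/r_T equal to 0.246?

0.194 mol·L⁻¹

S_{S/T} = (k₁/k₂)·C_R^0.5 ⇒ C_R = (S·k₂/k₁)^(2).
= (0.246×2.06/1.15)^(2) = (0.4407)^(2) = 0.194 mol·L⁻¹.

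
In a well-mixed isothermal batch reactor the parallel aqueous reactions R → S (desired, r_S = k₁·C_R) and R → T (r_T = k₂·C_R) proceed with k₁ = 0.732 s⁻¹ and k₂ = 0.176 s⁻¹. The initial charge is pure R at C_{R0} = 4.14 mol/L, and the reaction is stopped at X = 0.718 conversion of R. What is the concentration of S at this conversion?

2.40 mol/L

C_R = C_{R0}(1−X) = 1.167 mol/L.
Both paths are first order in R, so the instantaneous fraction to S is constant: dC_S/d(−C_R) = k₁/(k₁+k₂) = 0.8062.
C_S = 0.8062·(C_{R0}−C_R) = 0.8062×2.973 = 2.40 mol/L.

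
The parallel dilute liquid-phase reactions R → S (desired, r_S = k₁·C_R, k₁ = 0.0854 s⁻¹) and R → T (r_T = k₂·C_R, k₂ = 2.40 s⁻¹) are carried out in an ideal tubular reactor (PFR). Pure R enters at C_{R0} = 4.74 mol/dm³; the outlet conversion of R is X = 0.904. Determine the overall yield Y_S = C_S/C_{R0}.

C_R = C_{R0}(1−X) = 0.4550 mol/dm³.
Both paths are first order in R, so the instantaneous fraction to S is constant: dC_S/d(−C_R) = k₁/(k₁+k₂) = 0.03436.
C_S = 0.03436·(C_{R0}−C_R) = 0.03436×4.285 = 0.147 mol/dm³.
Y_S = C_S/C_{R0} = 0.1472/4.74 = 0.0311.

0.0311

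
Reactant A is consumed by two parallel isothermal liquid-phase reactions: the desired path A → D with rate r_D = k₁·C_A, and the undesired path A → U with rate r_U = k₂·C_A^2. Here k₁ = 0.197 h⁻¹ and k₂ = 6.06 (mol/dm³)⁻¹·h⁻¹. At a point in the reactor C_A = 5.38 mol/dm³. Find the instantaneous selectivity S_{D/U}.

0.00604

S_{D/U} = r_D/r_U = (k₁·C_A)/(k₂·C_A^2) = (k₁/k₂)·C_A⁻¹.
= (0.197×5.380) / (6.06×5.380^2) = 1.060/175.4 = 0.00604.
The undesired path is higher order in A, so low C_A (CSTR or dilute feed) favours D.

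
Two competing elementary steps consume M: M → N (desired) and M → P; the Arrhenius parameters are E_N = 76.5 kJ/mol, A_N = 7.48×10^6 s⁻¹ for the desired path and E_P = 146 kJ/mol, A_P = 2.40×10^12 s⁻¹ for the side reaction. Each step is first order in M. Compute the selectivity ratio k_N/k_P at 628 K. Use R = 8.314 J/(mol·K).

k_N/k_P = (A_N/A_P)·exp[−(E_N−E_P)/(RT)] = (A_N/A_P)·exp[(E_P−E_N)/(RT)].
(E_P−E_N)/(RT) = (146−76.5)×10³/(8.314×628) = 69500/5221 = 13.31.
k_N/k_P = (7.48×10^6/2.40×10^12)·exp(13.31) = 3.117×10^-6 × 6.039×10^5 = 1.88.
Since E_N < E_P, lowering the temperature improves selectivity toward N.

1.88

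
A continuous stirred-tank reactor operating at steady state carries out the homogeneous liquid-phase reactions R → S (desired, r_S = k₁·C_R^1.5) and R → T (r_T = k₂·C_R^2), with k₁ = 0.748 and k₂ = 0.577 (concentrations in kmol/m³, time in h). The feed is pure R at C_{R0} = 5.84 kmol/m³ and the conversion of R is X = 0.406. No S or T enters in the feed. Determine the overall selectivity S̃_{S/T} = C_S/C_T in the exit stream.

0.696

Exit C_R = C_{R0}(1−X) = 5.84×0.594 = 3.469 kmol/m³.
A CSTR operates uniformly at the exit composition, giving r_S = 4.833 and r_T = 6.943 (each k·C_R^n at C_R = 3.469).
Overall selectivity = C_S/C_T = r_Sτ/(r_Tτ) = r_S/r_T = 0.696.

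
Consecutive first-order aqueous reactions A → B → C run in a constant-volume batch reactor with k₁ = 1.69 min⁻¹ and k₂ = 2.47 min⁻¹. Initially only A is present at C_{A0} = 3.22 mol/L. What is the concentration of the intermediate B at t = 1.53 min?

0.366 mol/L

The intermediate concentration in a first-order A→B→C sequence is C_B = k₁C_{A0}(e^(−k₁t) − e^(−k₂t))/(k₂−k₁).
e^(−k₁t) = e^(−1.69×1.53) = e^(−2.586) = 0.07534; e^(−k₂t) = e^(−3.779) = 0.02284.
C_B = 1.69×3.22/(2.47−1.69) × (0.07534−0.02284) = 6.977×0.05250 = 0.3663 mol/L.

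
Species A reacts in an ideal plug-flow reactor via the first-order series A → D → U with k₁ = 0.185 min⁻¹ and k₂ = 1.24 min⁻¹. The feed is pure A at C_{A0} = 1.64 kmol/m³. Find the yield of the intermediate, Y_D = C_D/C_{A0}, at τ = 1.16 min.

For first-order series with pure A initially, C_D(τ) = k₁C_{A0}/(k₂−k₁)·(e^(−k₁τ) − e^(−k₂τ)).
e^(−k₁τ) = e^(−0.185×1.16) = e^(−0.2146) = 0.8069; e^(−k₂τ) = e^(−1.438) = 0.2373.
C_D = 0.185×1.64/(1.24−0.185) × (0.8069−0.2373) = 0.2876×0.5696 = 0.1638 kmol/m³.
Y_D = C_D/C_{A0} = 0.1638/1.64 = 0.0999.

0.0999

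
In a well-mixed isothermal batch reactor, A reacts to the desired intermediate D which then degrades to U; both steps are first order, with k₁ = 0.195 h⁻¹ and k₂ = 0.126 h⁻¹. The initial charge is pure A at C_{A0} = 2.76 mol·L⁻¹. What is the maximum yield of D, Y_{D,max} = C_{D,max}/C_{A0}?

For a first-order series the maximum intermediate yield is C_{D,max}/C_{A0} = (k₁/k₂)^[k₂/(k₂−k₁)].
= (0.195/0.126)^(0.126/(0.126−0.195)) = (1.548)^(-1.826) = 0.4505.

0.450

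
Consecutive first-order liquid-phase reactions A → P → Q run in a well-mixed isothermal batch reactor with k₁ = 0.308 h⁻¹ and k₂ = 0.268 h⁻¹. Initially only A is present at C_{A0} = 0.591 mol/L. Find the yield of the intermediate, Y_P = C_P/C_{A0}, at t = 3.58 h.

Solving the coupled first-order balances gives C_P(t) = [k₁/(k₂−k₁)]·C_{A0}·(e^(−k₁t) − e^(−k₂t)).
e^(−k₁t) = e^(−0.308×3.58) = e^(−1.103) = 0.3320; e^(−k₂t) = e^(−0.9594) = 0.3831.
C_P = 0.308×0.591/(0.268−0.308) × (0.3320−0.3831) = (-4.551)×(-0.05111) = 0.2326 mol/L.
Y_P = C_P/C_{A0} = 0.2326/0.591 = 0.394.

0.394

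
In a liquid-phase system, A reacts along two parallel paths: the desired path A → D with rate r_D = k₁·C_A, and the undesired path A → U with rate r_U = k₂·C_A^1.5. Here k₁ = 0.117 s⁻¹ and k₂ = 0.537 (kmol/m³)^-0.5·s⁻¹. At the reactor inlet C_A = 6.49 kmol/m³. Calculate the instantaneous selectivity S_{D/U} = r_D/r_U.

S_{D/U} = r_D/r_U = (k₁·C_A)/(k₂·C_A^1.5) = (k₁/k₂)·C_A^-0.5.
= (0.117×6.490) / (0.537×6.490^1.5) = 0.7593/8.879 = 0.0855.

0.0855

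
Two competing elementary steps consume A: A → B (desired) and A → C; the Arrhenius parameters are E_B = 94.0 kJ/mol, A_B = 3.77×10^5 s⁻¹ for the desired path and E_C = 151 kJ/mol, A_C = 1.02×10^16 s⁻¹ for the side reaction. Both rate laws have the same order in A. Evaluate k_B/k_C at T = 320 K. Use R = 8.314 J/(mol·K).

Since both paths have the same order in A, the concentration cancels and S_{B/C} = k_B/k_C = (A_B/A_C)·exp[(E_C−E_B)/(RT)].
(E_C−E_B)/(RT) = (151−94.0)×10³/(8.314×320) = 57000/2660 = 21.42.
k_B/k_C = (3.77×10^5/1.02×10^16)·exp(21.42) = 3.696×10^-11 × 2.017×10^9 = 0.0745.

0.0745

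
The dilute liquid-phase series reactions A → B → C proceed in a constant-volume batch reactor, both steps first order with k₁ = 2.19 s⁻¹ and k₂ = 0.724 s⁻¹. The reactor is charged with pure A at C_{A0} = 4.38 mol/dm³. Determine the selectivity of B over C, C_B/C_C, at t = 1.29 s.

For first-order series with pure A initially, C_B(t) = k₁C_{A0}/(k₂−k₁)·(e^(−k₁t) − e^(−k₂t)).
e^(−k₁t) = e^(−2.19×1.29) = e^(−2.825) = 0.05930; e^(−k₂t) = e^(−0.9340) = 0.3930.
C_B = 2.19×4.38/(0.724−2.19) × (0.05930−0.3930) = (-6.543)×(-0.3337) = 2.183 mol/dm³.
C_A = C_{A0}e^(−k₁t) = 0.2597 mol/dm³, so C_C = C_{A0}−C_A−C_B = 1.937 mol/dm³; C_B/C_C = 1.13.

1.13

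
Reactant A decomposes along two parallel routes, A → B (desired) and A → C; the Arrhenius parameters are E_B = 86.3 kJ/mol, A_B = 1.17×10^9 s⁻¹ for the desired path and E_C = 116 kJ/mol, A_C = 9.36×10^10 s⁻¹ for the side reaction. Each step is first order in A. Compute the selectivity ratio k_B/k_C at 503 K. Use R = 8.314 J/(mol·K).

Since both paths have the same order in A, the concentration cancels and S_{B/C} = k_B/k_C = (A_B/A_C)·exp[(E_C−E_B)/(RT)].
(E_C−E_B)/(RT) = (116−86.3)×10³/(8.314×503) = 29700/4182 = 7.102.
k_B/k_C = (1.17×10^9/9.36×10^10)·exp(7.102) = 0.01250 × 1214 = 15.2.
Since E_B < E_C, lowering the temperature improves selectivity toward B.

15.2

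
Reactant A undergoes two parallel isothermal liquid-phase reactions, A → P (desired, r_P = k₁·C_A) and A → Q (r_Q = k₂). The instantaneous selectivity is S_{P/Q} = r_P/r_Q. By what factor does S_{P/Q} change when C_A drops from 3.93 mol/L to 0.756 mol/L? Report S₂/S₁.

0.192

S_{P/Q} = (k₁/k₂)·C_A, so S₂/S₁ = (C_{A,2}/C_{A,1}).
= 0.756/3.93 = 0.192.
Selectivity toward P falls as C_A falls — high-concentration operation is favoured.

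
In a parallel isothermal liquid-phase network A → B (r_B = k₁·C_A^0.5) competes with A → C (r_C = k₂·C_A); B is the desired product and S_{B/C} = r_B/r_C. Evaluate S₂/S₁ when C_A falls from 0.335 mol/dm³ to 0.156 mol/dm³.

S_{B/C} = (k₁/k₂)·C_A^-0.5, so S₂/S₁ = (C_{A,2}/C_{A,1})^-0.5.
= (0.156/0.335)^(-0.5) = (0.4657)^(-0.5) = 1.47.
Selectivity toward B rises as C_A falls — low-concentration operation is favoured.

1.47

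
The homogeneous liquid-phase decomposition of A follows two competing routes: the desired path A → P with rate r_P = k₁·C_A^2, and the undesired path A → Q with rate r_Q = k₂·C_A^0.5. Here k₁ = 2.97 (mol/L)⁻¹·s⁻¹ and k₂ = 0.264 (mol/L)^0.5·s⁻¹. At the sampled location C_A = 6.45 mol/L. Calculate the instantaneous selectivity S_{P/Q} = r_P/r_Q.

S_{P/Q} = r_P/r_Q = (k₁·C_A^2)/(k₂·C_A^0.5) = (k₁/k₂)·C_A^1.5.
= (2.97×6.450^2) / (0.264×6.450^0.5) = 123.6/0.6705 = 184.

184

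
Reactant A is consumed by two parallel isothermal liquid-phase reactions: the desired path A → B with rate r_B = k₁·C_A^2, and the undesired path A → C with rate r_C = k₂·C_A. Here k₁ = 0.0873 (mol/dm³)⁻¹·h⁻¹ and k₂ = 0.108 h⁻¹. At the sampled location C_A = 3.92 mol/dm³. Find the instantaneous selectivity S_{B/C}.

3.17

S_{B/C} = r_B/r_C = (k₁·C_A^2)/(k₂·C_A) = (k₁/k₂)·C_A.
= (0.0873×3.920^2) / (0.108×3.920) = 1.341/0.4234 = 3.17.
Since the desired path is higher order in A, keeping C_A high (PFR or concentrated feed) favours B.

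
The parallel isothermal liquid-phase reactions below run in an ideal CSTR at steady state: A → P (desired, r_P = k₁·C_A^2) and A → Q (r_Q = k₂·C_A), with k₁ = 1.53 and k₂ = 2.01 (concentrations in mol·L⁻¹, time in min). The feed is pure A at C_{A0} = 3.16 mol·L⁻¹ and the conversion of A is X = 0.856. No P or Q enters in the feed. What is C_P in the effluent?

0.696 mol·L⁻¹

Exit C_A = C_{A0}(1−X) = 3.16×0.144 = 0.4550 mol·L⁻¹.
Rates in a CSTR are evaluated at the outlet concentration: r_P = 1.53×0.4550^2 = 0.3168, r_Q = 2.01×0.4550 = 0.9146.
Fraction of consumed A going to P: r_P/(r_P+r_Q) = 0.2573.
C_P = 0.2573·C_{A0}·X = 0.2573×3.16×0.856 = 0.696 mol·L⁻¹.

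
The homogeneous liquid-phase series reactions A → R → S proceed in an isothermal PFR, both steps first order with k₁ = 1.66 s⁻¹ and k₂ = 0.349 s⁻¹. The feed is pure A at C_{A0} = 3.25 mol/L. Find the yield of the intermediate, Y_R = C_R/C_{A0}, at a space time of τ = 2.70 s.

The intermediate concentration in a first-order A→B→C sequence is C_R = k₁C_{A0}(e^(−k₁τ) − e^(−k₂τ))/(k₂−k₁).
e^(−k₁τ) = e^(−1.66×2.70) = e^(−4.482) = 0.01131; e^(−k₂τ) = e^(−0.9423) = 0.3897.
C_R = 1.66×3.25/(0.349−1.66) × (0.01131−0.3897) = (-4.115)×(-0.3784) = 1.557 mol/L.
Y_R = C_R/C_{A0} = 1.557/3.25 = 0.479.

0.479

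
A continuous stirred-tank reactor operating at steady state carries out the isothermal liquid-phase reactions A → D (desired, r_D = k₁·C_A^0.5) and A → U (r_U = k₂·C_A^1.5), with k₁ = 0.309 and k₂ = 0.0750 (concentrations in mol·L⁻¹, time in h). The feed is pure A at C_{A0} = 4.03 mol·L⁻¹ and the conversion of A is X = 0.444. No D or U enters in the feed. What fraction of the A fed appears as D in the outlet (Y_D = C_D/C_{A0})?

0.288

Exit C_A = C_{A0}(1−X) = 4.03×0.556 = 2.241 mol·L⁻¹.
Rates in a CSTR are evaluated at the outlet concentration: r_D = 0.309×2.241^0.5 = 0.4625, r_U = 0.0750×2.241^1.5 = 0.2516.
Fraction of consumed A going to D: r_D/(r_D+r_U) = 0.6477.
C_D = 0.6477·C_{A0}·X = 0.6477×4.03×0.444 = 1.16 mol·L⁻¹; Y_D = C_D/C_{A0} = 0.288.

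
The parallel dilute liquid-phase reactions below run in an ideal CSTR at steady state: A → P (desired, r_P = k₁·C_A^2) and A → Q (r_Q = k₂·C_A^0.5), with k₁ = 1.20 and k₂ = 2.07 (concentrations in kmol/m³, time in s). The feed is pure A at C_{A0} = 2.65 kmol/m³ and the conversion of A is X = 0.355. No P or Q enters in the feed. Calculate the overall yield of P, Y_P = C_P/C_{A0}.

0.200

Exit C_A = C_{A0}(1−X) = 2.65×0.645 = 1.709 kmol/m³.
In a CSTR the entire volume is at exit conditions, so r_P = 1.20×1.709^2 = 3.506 and r_Q = 2.07×1.709^0.5 = 2.706.
Fraction of consumed A going to P: r_P/(r_P+r_Q) = 0.5644.
C_P = 0.5644·C_{A0}·X = 0.5644×2.65×0.355 = 0.531 kmol/m³; Y_P = C_P/C_{A0} = 0.200.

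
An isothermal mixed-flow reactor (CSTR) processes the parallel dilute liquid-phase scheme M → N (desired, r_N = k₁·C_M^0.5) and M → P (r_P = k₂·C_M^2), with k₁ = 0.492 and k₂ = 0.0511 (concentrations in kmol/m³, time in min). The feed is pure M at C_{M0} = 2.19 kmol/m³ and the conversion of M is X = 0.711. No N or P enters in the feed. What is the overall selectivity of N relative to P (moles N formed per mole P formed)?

Exit C_M = C_{M0}(1−X) = 2.19×0.289 = 0.6329 kmol/m³.
In a CSTR the entire volume is at exit conditions, so r_N = 0.492×0.6329^0.5 = 0.3914 and r_P = 0.0511×0.6329^2 = 0.02047.
Overall selectivity = C_N/C_P = r_Nτ/(r_Pτ) = r_N/r_P = 19.1.

19.1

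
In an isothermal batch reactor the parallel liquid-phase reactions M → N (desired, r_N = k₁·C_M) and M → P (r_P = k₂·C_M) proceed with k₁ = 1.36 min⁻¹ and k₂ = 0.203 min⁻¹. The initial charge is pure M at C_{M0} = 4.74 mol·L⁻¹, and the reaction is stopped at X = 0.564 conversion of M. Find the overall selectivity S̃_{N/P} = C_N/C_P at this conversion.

C_M = C_{M0}(1−X) = 2.067 mol·L⁻¹.
Both paths are first order in M, so the instantaneous fraction to N is constant: dC_N/d(−C_M) = k₁/(k₁+k₂) = 0.8701.
C_N = 0.8701·(C_{M0}−C_M) = 0.8701×2.673 = 2.33 mol·L⁻¹.
C_P = (C_{M0}−C_M)−C_N = 0.3472 mol·L⁻¹; S̃_{N/P} = 2.326/0.3472 = 6.70.

6.70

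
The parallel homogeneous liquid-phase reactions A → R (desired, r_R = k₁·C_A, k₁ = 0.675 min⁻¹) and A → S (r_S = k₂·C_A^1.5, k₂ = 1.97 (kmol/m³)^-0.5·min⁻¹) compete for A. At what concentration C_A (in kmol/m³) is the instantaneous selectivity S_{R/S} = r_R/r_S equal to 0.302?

S_{R/S} = (k₁/k₂)·C_A^-0.5 ⇒ C_A = (S·k₂/k₁)^(-2).
= (0.302×1.97/0.675)^(-2) = (0.8814)^(-2) = 1.29 kmol/m³.

1.29 kmol/m³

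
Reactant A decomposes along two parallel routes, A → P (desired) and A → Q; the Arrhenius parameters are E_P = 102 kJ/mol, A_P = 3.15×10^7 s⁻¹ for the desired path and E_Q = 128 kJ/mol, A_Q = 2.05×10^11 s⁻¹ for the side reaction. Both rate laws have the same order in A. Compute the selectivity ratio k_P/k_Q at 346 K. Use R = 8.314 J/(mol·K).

1.29

With equal orders, S_{P/Q} = k_P/k_Q = (A_P/A_Q)·exp[(E_Q−E_P)/(RT)].
(E_Q−E_P)/(RT) = (128−102)×10³/(8.314×346) = 26000/2877 = 9.038.
k_P/k_Q = (3.15×10^7/2.05×10^11)·exp(9.038) = 1.537×10^-4 × 8420 = 1.29.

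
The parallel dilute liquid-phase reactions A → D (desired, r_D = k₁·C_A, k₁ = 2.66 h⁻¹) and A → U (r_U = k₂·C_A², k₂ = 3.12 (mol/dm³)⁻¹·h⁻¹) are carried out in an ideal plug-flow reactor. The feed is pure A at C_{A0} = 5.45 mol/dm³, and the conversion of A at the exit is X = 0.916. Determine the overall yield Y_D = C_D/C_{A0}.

0.246

C_A = C_{A0}(1−X) = 0.4578 mol/dm³.
Along a PFR/batch, dC_D/dC_A = −r_D/(r_D+r_U) = −k₁/(k₁+k₂·C_A).
Integrating from C_{A0} to C_A: C_D = (2.66/3.12)·ln[(2.66+3.12·5.45)/(2.66+3.12·0.458)] = 0.8526·ln(19.66/4.088) = 1.339 mol/dm³.
Y_D = C_D/C_{A0} = 1.339/5.45 = 0.246.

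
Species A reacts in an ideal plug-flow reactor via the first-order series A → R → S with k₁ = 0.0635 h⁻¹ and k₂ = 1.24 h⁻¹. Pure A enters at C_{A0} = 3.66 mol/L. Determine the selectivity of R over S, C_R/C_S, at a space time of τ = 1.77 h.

0.659

For first-order series with pure A initially, C_R(τ) = k₁C_{A0}/(k₂−k₁)·(e^(−k₁τ) − e^(−k₂τ)).
e^(−k₁τ) = e^(−0.0635×1.77) = e^(−0.1124) = 0.8937; e^(−k₂τ) = e^(−2.195) = 0.1114.
C_R = 0.0635×3.66/(1.24−0.0635) × (0.8937−0.1114) = 0.1975×0.7823 = 0.1545 mol/L.
C_A = C_{A0}e^(−k₁τ) = 3.271 mol/L, so C_S = C_{A0}−C_A−C_R = 0.2345 mol/L; C_R/C_S = 0.659.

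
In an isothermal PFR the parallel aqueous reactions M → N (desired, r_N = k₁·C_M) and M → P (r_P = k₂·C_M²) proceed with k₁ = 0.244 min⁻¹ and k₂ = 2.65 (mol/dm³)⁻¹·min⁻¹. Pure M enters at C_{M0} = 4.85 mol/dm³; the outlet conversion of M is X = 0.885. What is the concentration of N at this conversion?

0.187 mol/dm³

C_M = C_{M0}(1−X) = 0.5577 mol/dm³.
Along a PFR/batch, dC_N/dC_M = −r_N/(r_N+r_P) = −k₁/(k₁+k₂·C_M).
Integrating from C_{M0} to C_M: C_N = (0.244/2.65)·ln[(0.244+2.65·4.85)/(0.244+2.65·0.558)] = 0.09208·ln(13.10/1.722) = 0.1868 mol/dm³.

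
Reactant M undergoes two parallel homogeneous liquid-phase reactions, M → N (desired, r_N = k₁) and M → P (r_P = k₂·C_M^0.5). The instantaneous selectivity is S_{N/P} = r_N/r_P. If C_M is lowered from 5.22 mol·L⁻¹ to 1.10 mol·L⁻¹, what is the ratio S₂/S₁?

2.18

S_{N/P} = (k₁/k₂)·C_M^-0.5, so S₂/S₁ = (C_{M,2}/C_{M,1})^-0.5.
= (1.10/5.22)^(-0.5) = (0.2107)^(-0.5) = 2.18.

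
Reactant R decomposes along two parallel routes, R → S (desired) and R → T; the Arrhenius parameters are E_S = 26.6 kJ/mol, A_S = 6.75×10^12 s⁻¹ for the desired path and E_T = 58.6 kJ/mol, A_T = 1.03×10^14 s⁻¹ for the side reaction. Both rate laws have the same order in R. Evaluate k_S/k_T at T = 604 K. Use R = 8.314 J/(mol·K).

38.4

Since both paths have the same order in R, the concentration cancels and S_{S/T} = k_S/k_T = (A_S/A_T)·exp[(E_T−E_S)/(RT)].
(E_T−E_S)/(RT) = (58.6−26.6)×10³/(8.314×604) = 32000/5022 = 6.372.
k_S/k_T = (6.75×10^12/1.03×10^14)·exp(6.372) = 0.06553 × 585.5 = 38.4.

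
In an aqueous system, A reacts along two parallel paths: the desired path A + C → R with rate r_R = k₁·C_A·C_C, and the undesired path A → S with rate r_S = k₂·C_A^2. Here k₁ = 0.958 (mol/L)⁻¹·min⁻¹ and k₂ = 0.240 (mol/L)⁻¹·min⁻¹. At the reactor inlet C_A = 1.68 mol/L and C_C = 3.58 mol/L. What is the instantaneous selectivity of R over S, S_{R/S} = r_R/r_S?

8.51

S_{R/S} = r_R/r_S = (k₁·C_A·C_C)/(k₂·C_A^2) = (k₁/k₂)·C_A⁻¹·C_C.
= (0.958×1.680×3.580) / (0.240×1.680^2) = 5.762/0.6774 = 8.51.
The undesired path is higher order in A, so low C_A (CSTR or dilute feed) favours R.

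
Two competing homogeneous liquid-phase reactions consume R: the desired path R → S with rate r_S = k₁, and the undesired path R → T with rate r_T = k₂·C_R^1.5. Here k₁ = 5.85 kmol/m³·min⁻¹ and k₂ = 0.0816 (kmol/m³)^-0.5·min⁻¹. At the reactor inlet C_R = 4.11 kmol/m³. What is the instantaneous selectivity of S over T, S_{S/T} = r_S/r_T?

S_{S/T} = r_S/r_T = (k₁)/(k₂·C_R^1.5) = (k₁/k₂)·C_R^-1.5.
= (5.85) / (0.0816×4.110^1.5) = 5.850/0.6799 = 8.60.

8.60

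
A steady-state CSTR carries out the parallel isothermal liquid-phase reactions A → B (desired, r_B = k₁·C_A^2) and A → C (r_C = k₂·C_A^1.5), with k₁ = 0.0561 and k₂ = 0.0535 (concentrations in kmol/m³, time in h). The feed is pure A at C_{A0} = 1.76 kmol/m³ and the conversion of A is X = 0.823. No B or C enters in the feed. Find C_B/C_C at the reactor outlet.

0.585

Exit C_A = C_{A0}(1−X) = 1.76×0.177 = 0.3115 kmol/m³.
A CSTR operates uniformly at the exit composition, giving r_B = 0.005444 and r_C = 0.009302 (each k·C_A^n at C_A = 0.3115).
Overall selectivity = C_B/C_C = r_Bτ/(r_Cτ) = r_B/r_C = 0.585.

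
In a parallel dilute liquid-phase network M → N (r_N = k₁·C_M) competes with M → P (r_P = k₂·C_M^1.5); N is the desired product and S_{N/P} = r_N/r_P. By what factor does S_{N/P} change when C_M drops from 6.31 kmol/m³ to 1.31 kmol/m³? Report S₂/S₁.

S_{N/P} = (k₁/k₂)·C_M^-0.5, so S₂/S₁ = (C_{M,2}/C_{M,1})^-0.5.
= (1.31/6.31)^(-0.5) = (0.2076)^(-0.5) = 2.19.

2.19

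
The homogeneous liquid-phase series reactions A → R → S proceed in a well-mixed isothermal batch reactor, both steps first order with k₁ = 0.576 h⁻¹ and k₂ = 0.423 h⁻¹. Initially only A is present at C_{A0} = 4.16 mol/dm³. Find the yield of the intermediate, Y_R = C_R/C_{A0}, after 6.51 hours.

For first-order series with pure A initially, C_R(t) = k₁C_{A0}/(k₂−k₁)·(e^(−k₁t) − e^(−k₂t)).
e^(−k₁t) = e^(−0.576×6.51) = e^(−3.750) = 0.02352; e^(−k₂t) = e^(−2.754) = 0.06369.
C_R = 0.576×4.16/(0.423−0.576) × (0.02352−0.06369) = (-15.66)×(-0.04017) = 0.6291 mol/dm³.
Y_R = C_R/C_{A0} = 0.6291/4.16 = 0.151.

0.151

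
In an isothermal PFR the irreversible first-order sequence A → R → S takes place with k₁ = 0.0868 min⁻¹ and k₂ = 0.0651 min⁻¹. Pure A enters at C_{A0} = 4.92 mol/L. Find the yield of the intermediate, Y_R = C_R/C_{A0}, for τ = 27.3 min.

Solving the coupled first-order balances gives C_R(τ) = [k₁/(k₂−k₁)]·C_{A0}·(e^(−k₁τ) − e^(−k₂τ)).
e^(−k₁τ) = e^(−0.0868×27.3) = e^(−2.370) = 0.09351; e^(−k₂τ) = e^(−1.777) = 0.1691.
C_R = 0.0868×4.92/(0.0651−0.0868) × (0.09351−0.1691) = (-19.68)×(-0.07559) = 1.488 mol/L.
Y_R = C_R/C_{A0} = 1.488/4.92 = 0.302.

0.302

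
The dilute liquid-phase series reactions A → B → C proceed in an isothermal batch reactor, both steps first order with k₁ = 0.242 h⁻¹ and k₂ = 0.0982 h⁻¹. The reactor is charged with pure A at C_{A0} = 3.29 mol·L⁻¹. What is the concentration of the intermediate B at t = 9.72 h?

1.60 mol·L⁻¹

Solving the coupled first-order balances gives C_B(t) = [k₁/(k₂−k₁)]·C_{A0}·(e^(−k₁t) − e^(−k₂t)).
e^(−k₁t) = e^(−0.242×9.72) = e^(−2.352) = 0.09516; e^(−k₂t) = e^(−0.9545) = 0.3850.
C_B = 0.242×3.29/(0.0982−0.242) × (0.09516−0.3850) = (-5.537)×(-0.2898) = 1.605 mol·L⁻¹.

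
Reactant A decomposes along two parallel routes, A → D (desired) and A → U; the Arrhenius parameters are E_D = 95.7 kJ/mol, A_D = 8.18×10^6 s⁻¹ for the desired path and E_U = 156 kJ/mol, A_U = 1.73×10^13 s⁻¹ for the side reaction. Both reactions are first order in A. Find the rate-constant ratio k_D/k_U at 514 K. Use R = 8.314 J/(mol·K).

Since both paths have the same order in A, the concentration cancels and S_{D/U} = k_D/k_U = (A_D/A_U)·exp[(E_U−E_D)/(RT)].
(E_U−E_D)/(RT) = (156−95.7)×10³/(8.314×514) = 60300/4273 = 14.11.
k_D/k_U = (8.18×10^6/1.73×10^13)·exp(14.11) = 4.728×10^-7 × 1.343×10^6 = 0.635.
Since E_D < E_U, lowering the temperature improves selectivity toward D.

0.635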